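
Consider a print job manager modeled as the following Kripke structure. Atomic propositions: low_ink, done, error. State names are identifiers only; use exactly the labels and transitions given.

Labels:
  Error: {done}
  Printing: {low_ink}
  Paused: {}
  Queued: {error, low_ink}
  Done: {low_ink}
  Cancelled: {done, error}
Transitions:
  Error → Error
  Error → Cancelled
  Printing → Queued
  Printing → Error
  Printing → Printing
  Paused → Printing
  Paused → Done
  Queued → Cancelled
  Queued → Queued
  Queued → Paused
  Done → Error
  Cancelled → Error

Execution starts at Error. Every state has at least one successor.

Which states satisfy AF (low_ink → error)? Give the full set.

States satisfying low_ink → error: {Error, Paused, Queued, Cancelled}.
States satisfying AF (low_ink → error): {Error, Paused, Queued, Done, Cancelled}.

{Error, Paused, Queued, Done, Cancelled}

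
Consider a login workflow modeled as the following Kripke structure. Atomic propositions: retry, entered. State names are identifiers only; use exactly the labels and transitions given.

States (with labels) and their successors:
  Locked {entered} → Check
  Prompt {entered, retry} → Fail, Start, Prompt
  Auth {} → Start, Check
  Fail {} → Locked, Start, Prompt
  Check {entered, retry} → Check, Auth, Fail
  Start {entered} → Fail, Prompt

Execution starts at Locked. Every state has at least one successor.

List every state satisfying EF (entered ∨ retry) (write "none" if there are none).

{Locked, Prompt, Auth, Fail, Check, Start}

States satisfying entered ∨ retry: {Locked, Prompt, Check, Start}.
States satisfying EF (entered ∨ retry): {Locked, Prompt, Auth, Fail, Check, Start}.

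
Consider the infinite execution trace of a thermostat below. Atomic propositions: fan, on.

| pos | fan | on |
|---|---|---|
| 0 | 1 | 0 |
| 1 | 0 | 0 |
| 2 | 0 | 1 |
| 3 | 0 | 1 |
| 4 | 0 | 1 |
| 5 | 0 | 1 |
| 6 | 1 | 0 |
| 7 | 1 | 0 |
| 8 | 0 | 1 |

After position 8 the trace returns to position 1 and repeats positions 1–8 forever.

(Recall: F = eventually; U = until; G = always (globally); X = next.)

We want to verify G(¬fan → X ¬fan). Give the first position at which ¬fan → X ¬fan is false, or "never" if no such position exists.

5

Check ¬fan → X ¬fan at each position in order: 0 ✓, 1 ✓, 2 ✓, 3 ✓, 4 ✓.
At position 5 the labels are {on} and the next position 6 has {fan}, so ¬fan → X ¬fan is false there. This is the first violation.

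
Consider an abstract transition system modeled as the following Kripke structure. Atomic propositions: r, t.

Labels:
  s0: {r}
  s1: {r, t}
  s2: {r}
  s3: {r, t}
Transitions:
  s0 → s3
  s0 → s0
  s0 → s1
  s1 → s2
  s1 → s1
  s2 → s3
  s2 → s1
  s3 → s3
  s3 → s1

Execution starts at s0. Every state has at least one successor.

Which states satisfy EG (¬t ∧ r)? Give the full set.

States satisfying ¬t ∧ r: {s0, s2}.
States satisfying EG (¬t ∧ r): {s0}.

{s0}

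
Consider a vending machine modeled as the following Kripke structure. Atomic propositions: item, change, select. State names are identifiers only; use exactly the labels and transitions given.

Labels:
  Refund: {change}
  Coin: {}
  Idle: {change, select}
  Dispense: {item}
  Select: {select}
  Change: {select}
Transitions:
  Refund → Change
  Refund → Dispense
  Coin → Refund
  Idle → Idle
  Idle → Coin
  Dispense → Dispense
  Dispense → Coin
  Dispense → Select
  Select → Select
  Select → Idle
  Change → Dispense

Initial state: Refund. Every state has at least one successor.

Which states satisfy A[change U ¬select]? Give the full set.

States satisfying change: {Refund, Idle}.
States satisfying ¬select: {Refund, Coin, Dispense}.
States satisfying A[change U ¬select]: {Refund, Coin, Dispense}.

{Refund, Coin, Dispense}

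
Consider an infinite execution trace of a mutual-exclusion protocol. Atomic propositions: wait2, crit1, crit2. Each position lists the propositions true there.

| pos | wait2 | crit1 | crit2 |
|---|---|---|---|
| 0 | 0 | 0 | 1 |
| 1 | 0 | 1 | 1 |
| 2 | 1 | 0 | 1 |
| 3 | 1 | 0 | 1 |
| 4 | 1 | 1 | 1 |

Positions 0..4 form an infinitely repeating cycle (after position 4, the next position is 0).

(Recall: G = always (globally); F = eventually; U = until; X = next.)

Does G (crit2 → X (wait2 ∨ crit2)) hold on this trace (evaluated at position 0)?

crit2 → X (wait2 ∨ crit2) holds at every position 0..4, and those are all positions ever visited, so G (crit2 → X (wait2 ∨ crit2)) holds.
Positions where crit2 holds: 0, 1, 2, 3, 4.
Check X (wait2 ∨ crit2) at each: 0→ok, 1→ok, 2→ok, 3→ok, 4→ok.

Holds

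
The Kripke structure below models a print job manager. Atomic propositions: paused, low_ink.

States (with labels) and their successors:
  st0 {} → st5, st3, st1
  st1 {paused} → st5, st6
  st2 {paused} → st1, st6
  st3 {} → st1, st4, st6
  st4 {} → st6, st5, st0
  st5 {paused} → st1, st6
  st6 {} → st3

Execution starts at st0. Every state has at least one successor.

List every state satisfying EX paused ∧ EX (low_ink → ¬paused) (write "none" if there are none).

States satisfying paused: {st1, st2, st5}.
States satisfying EX paused: {st0, st1, st2, st3, st4, st5}.
States satisfying low_ink → ¬paused: {st0, st1, st2, st3, st4, st5, st6}.
States satisfying EX (low_ink → ¬paused): {st0, st1, st2, st3, st4, st5, st6}.
States satisfying EX paused ∧ EX (low_ink → ¬paused): {st0, st1, st2, st3, st4, st5}.

{st0, st1, st2, st3, st4, st5}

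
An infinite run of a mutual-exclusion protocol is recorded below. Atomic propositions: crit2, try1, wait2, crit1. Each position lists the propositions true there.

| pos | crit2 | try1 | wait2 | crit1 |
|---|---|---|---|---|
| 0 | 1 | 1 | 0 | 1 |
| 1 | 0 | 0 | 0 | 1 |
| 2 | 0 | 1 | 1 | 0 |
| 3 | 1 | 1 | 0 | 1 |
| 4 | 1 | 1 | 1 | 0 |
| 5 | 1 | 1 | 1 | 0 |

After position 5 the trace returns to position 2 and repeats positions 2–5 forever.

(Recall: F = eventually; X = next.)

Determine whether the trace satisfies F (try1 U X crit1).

Yes

try1 U X crit1 holds at position 0, which is reachable from 0, so F (try1 U X crit1) holds.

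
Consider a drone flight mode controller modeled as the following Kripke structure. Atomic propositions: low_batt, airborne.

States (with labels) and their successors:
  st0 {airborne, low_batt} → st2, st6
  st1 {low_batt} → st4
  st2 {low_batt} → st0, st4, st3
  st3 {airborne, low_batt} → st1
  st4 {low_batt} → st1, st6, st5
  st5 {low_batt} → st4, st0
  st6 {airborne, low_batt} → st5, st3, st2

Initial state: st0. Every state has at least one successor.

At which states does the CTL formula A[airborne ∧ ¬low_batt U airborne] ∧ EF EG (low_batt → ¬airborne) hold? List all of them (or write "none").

States satisfying airborne ∧ ¬low_batt: ∅.
States satisfying airborne: {st0, st3, st6}.
States satisfying A[airborne ∧ ¬low_batt U airborne]: {st0, st3, st6}.
States satisfying EG (low_batt → ¬airborne): {st1, st2, st4, st5}.
States satisfying EF EG (low_batt → ¬airborne): {st0, st1, st2, st3, st4, st5, st6}.
States satisfying A[airborne ∧ ¬low_batt U airborne] ∧ EF EG (low_batt → ¬airborne): {st0, st3, st6}.

{st0, st3, st6}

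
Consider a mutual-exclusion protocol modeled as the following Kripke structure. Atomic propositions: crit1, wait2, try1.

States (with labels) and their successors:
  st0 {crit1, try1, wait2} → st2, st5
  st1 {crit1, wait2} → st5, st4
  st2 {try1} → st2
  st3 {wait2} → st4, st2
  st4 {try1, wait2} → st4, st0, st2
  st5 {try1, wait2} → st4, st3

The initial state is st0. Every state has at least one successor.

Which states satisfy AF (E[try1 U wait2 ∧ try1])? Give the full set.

States satisfying E[try1 U wait2 ∧ try1]: {st0, st4, st5}.
States satisfying AF (E[try1 U wait2 ∧ try1]): {st0, st1, st4, st5}.

{st0, st1, st4, st5}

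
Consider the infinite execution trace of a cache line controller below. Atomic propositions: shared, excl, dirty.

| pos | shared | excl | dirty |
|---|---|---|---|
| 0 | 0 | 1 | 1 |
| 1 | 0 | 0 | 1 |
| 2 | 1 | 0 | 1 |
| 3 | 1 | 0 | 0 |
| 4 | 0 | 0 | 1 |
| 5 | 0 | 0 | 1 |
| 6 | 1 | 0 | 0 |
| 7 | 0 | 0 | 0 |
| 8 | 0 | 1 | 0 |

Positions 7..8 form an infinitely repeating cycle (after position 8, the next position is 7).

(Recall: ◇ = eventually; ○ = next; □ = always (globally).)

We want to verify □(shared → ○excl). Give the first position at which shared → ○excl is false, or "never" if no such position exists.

2

Check shared → ○excl at each position in order: 0 ✓, 1 ✓.
At position 2 the labels are {dirty, shared} and the next position 3 has {shared}, so shared → ○excl is false there. This is the first violation.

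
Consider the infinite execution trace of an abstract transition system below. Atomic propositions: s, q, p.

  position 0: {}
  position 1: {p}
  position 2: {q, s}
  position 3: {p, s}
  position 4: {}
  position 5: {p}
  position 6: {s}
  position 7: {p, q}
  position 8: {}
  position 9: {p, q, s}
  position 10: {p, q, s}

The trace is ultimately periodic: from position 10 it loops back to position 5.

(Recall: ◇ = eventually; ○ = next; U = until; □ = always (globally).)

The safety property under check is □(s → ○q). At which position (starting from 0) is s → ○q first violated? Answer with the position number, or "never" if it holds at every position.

2

Check s → ○q at each position in order: 0 ✓, 1 ✓.
At position 2 the labels are {q, s} and the next position 3 has {p, s}, so s → ○q is false there. This is the first violation.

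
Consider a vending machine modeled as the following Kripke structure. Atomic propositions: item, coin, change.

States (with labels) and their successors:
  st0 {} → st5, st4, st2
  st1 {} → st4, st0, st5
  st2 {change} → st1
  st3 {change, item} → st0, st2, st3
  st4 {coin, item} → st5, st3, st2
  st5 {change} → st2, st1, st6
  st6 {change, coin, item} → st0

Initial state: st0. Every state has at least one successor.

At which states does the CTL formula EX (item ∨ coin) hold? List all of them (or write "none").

States satisfying item ∨ coin: {st3, st4, st6}.
States satisfying EX (item ∨ coin): {st0, st1, st3, st4, st5}.

{st0, st1, st3, st4, st5}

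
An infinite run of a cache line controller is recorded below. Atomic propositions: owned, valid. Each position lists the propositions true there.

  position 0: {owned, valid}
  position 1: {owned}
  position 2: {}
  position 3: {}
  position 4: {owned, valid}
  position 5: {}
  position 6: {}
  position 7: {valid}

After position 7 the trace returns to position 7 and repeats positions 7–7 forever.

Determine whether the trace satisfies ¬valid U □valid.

Walking from position 0: at position 0, □valid has not yet held and ¬valid fails, so ¬valid U □valid is false.

No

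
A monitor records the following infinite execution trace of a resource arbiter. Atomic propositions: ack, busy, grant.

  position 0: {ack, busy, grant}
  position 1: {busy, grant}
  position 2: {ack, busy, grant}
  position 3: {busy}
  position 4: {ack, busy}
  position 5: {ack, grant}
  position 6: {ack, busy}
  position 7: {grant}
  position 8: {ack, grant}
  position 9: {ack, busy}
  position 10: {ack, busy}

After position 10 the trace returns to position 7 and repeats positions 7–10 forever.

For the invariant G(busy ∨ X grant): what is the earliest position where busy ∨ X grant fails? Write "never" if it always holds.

Check busy ∨ X grant at each position in order: 0 ✓, 1 ✓, 2 ✓, 3 ✓, 4 ✓.
At position 5 the labels are {ack, grant} and the next position 6 has {ack, busy}, so busy ∨ X grant is false there. This is the first violation.

5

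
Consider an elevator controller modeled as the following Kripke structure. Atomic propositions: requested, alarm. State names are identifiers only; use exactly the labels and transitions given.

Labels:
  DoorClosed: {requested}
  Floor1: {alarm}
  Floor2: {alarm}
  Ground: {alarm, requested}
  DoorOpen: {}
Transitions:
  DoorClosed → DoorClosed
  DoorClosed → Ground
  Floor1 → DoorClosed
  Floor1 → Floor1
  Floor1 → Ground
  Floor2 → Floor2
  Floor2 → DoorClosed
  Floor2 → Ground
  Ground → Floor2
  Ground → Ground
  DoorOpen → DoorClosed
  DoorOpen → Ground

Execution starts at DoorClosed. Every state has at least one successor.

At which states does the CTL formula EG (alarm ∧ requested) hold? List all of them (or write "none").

{Ground}

States satisfying alarm ∧ requested: {Ground}.
States satisfying EG (alarm ∧ requested): {Ground}.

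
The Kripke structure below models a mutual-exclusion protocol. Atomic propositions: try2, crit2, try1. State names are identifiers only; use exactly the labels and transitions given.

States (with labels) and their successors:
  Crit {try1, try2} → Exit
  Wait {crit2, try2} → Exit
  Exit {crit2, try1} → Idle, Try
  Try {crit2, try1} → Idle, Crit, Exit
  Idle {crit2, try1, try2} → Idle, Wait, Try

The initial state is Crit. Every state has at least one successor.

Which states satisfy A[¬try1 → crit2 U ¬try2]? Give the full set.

{Crit, Wait, Exit, Try}

States satisfying ¬try1 → crit2: {Crit, Wait, Exit, Try, Idle}.
States satisfying ¬try2: {Exit, Try}.
States satisfying A[¬try1 → crit2 U ¬try2]: {Crit, Wait, Exit, Try}.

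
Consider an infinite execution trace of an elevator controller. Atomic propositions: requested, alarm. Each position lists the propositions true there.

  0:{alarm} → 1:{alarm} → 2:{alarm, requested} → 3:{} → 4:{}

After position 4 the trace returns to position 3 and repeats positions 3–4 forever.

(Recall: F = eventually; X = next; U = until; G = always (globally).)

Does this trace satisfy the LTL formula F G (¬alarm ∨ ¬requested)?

Holds

G (¬alarm ∨ ¬requested) holds at position 3, which is reachable from 0, so F G (¬alarm ∨ ¬requested) holds.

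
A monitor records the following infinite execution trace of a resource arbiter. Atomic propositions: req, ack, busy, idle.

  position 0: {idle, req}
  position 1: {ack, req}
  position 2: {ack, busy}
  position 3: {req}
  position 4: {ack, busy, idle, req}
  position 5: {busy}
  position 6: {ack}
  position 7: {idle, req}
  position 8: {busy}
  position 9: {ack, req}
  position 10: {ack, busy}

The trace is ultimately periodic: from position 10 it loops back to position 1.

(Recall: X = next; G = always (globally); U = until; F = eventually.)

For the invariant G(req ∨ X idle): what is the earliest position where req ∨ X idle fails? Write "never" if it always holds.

Check req ∨ X idle at each position in order: 0 ✓, 1 ✓.
At position 2 the labels are {ack, busy} and the next position 3 has {req}, so req ∨ X idle is false there. This is the first violation.

2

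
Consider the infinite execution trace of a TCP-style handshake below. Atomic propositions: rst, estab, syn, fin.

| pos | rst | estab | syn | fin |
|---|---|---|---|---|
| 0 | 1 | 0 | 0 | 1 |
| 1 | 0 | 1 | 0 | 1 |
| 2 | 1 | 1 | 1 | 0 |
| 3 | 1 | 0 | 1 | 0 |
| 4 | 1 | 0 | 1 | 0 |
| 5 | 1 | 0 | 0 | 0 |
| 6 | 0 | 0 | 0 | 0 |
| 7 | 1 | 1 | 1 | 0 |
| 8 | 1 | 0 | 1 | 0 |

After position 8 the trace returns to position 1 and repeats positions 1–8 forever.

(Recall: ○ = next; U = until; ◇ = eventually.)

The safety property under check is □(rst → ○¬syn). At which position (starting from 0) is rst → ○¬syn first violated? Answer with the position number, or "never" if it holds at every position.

Check rst → ○¬syn at each position in order: 0 ✓, 1 ✓.
At position 2 the labels are {estab, rst, syn} and the next position 3 has {rst, syn}, so rst → ○¬syn is false there. This is the first violation.

2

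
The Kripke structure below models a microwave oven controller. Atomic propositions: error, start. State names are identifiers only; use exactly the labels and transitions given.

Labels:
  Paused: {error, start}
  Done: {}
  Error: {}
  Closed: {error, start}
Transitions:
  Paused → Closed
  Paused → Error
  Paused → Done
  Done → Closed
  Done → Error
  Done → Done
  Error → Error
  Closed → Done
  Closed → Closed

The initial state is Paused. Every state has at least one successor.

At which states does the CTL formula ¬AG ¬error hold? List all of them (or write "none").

{Paused, Done, Closed}

States satisfying ¬error: {Done, Error}.
States satisfying AG ¬error: {Error}.
States satisfying ¬AG ¬error: {Paused, Done, Closed}.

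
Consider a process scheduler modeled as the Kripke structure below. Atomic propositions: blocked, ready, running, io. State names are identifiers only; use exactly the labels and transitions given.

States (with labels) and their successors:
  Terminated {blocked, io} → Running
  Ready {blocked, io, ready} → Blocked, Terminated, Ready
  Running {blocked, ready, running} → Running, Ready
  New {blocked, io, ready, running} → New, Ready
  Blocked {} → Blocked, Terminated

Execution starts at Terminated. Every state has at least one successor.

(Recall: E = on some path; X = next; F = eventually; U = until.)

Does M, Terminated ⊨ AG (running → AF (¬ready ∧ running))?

States satisfying running → AF (¬ready ∧ running): {Terminated, Ready, Blocked}.
States satisfying AG (running → AF (¬ready ∧ running)): ∅.
Running is reachable from Terminated and violates running → AF (¬ready ∧ running), so AG fails at Terminated.
Terminated ∉ Sat(AG (running → AF (¬ready ∧ running))).

No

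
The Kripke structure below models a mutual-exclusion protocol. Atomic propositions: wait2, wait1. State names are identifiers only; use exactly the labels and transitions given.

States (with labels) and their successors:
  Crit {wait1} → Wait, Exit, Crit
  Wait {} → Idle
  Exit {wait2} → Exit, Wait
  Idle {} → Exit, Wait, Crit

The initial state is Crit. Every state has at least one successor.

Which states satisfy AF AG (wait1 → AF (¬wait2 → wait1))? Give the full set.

States satisfying AG (wait1 → AF (¬wait2 → wait1)): {Crit, Wait, Exit, Idle}.
States satisfying AF AG (wait1 → AF (¬wait2 → wait1)): {Crit, Wait, Exit, Idle}.

{Crit, Wait, Exit, Idle}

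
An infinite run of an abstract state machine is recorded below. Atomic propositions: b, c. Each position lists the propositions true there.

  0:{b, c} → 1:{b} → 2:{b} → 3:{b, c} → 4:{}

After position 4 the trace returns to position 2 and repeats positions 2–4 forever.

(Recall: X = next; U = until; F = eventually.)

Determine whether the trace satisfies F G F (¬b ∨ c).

G F (¬b ∨ c) holds at position 0, which is reachable from 0, so F G F (¬b ∨ c) holds.

Satisfied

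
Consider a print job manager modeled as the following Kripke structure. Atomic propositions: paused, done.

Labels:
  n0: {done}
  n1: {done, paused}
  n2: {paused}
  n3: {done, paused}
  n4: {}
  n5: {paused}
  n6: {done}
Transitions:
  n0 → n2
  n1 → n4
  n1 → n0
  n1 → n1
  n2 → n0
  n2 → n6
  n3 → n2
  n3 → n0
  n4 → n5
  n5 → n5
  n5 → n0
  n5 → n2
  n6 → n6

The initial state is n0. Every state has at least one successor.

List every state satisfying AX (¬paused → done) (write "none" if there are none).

{n0, n2, n3, n4, n5, n6}

States satisfying ¬paused → done: {n0, n1, n2, n3, n5, n6}.
States satisfying AX (¬paused → done): {n0, n2, n3, n4, n5, n6}.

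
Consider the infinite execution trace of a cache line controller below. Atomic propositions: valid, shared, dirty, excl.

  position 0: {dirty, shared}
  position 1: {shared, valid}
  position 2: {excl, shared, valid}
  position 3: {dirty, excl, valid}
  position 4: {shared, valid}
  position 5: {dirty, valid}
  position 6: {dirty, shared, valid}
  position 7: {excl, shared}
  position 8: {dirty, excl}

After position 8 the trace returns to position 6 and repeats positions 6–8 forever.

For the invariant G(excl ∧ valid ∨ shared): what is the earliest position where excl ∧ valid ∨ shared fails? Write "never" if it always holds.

Check excl ∧ valid ∨ shared at each position in order: 0 ✓, 1 ✓, 2 ✓, 3 ✓, 4 ✓.
At position 5 the labels are {dirty, valid}, so excl ∧ valid ∨ shared is false there. This is the first violation.

5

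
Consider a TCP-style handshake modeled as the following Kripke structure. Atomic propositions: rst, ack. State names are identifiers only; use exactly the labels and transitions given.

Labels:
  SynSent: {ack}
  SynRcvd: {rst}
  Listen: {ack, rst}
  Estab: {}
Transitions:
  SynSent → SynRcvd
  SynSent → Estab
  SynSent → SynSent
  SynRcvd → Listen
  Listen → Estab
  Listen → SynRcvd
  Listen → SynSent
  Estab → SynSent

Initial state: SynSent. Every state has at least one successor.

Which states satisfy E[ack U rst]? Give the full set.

{SynSent, SynRcvd, Listen}

States satisfying ack: {SynSent, Listen}.
States satisfying rst: {SynRcvd, Listen}.
States satisfying E[ack U rst]: {SynSent, SynRcvd, Listen}.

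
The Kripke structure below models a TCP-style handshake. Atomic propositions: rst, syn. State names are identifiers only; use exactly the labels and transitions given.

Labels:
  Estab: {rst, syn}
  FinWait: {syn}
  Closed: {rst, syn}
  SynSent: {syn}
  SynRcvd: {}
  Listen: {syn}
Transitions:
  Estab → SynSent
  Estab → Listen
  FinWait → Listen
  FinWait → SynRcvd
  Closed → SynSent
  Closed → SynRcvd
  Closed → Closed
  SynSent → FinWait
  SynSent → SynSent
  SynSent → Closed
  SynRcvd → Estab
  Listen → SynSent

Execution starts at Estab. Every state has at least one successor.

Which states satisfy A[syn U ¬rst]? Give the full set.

States satisfying syn: {Estab, FinWait, Closed, SynSent, Listen}.
States satisfying ¬rst: {FinWait, SynSent, SynRcvd, Listen}.
States satisfying A[syn U ¬rst]: {Estab, FinWait, SynSent, SynRcvd, Listen}.

{Estab, FinWait, SynSent, SynRcvd, Listen}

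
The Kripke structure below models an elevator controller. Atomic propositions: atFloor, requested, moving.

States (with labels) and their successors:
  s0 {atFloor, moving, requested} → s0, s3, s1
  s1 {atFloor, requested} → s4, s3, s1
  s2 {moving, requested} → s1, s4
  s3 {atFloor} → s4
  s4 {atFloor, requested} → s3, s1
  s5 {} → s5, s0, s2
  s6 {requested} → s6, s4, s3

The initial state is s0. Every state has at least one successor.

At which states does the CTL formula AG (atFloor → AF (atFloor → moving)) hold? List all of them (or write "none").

States satisfying atFloor → AF (atFloor → moving): {s0, s2, s5, s6}.
States satisfying AG (atFloor → AF (atFloor → moving)): ∅.

none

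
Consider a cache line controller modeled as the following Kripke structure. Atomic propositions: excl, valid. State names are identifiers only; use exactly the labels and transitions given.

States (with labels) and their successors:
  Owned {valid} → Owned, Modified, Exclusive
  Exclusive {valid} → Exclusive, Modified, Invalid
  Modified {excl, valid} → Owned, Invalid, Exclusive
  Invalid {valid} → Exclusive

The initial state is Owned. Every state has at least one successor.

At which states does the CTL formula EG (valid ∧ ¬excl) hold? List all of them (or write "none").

States satisfying valid ∧ ¬excl: {Owned, Exclusive, Invalid}.
States satisfying EG (valid ∧ ¬excl): {Owned, Exclusive, Invalid}.

{Owned, Exclusive, Invalid}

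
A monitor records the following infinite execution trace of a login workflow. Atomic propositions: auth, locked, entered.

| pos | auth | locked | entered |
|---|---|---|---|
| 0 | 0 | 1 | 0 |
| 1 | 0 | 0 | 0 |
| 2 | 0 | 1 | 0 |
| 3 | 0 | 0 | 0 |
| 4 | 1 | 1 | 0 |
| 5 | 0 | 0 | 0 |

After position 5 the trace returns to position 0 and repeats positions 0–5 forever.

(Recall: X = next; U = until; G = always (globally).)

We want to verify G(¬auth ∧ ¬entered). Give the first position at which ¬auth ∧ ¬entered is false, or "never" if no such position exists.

4

Check ¬auth ∧ ¬entered at each position in order: 0 ✓, 1 ✓, 2 ✓, 3 ✓.
At position 4 the labels are {auth, locked}, so ¬auth ∧ ¬entered is false there. This is the first violation.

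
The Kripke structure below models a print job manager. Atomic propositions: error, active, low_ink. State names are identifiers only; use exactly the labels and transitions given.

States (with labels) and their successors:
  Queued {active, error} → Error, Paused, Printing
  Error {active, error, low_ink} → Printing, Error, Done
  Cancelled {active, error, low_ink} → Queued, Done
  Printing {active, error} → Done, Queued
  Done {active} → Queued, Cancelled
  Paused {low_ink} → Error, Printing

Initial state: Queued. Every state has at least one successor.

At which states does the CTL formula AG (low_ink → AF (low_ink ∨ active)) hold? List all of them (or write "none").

States satisfying low_ink → AF (low_ink ∨ active): {Queued, Error, Cancelled, Printing, Done, Paused}.
States satisfying AG (low_ink → AF (low_ink ∨ active)): {Queued, Error, Cancelled, Printing, Done, Paused}.

{Queued, Error, Cancelled, Printing, Done, Paused}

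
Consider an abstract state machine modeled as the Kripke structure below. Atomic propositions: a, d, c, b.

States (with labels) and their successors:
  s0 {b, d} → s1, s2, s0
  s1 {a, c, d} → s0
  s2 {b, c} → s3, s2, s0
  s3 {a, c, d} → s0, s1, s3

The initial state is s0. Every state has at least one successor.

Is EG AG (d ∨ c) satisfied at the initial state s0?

States satisfying AG (d ∨ c): {s0, s1, s2, s3}.
States satisfying EG AG (d ∨ c): {s0, s1, s2, s3}.
s0 ∈ Sat(EG AG (d ∨ c)).

Yes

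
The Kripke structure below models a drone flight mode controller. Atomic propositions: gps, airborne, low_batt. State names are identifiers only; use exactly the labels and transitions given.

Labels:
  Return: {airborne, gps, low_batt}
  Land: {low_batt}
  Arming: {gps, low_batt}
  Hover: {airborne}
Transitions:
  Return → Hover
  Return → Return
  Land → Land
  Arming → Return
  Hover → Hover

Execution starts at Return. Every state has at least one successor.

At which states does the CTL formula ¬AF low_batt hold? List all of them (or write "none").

States satisfying low_batt: {Return, Land, Arming}.
States satisfying AF low_batt: {Return, Land, Arming}.
States satisfying ¬AF low_batt: {Hover}.

{Hover}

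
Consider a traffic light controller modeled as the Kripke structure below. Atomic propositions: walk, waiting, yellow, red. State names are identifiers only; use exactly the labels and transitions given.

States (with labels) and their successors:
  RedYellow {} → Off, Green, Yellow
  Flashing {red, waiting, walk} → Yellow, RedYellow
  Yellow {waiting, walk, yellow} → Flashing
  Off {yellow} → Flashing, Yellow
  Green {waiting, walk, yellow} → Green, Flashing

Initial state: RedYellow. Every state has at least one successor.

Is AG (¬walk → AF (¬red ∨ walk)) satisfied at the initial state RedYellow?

Satisfied

States satisfying ¬walk → AF (¬red ∨ walk): {RedYellow, Flashing, Yellow, Off, Green}.
States satisfying AG (¬walk → AF (¬red ∨ walk)): {RedYellow, Flashing, Yellow, Off, Green}.
Every state reachable from RedYellow satisfies ¬walk → AF (¬red ∨ walk).
RedYellow ∈ Sat(AG (¬walk → AF (¬red ∨ walk))).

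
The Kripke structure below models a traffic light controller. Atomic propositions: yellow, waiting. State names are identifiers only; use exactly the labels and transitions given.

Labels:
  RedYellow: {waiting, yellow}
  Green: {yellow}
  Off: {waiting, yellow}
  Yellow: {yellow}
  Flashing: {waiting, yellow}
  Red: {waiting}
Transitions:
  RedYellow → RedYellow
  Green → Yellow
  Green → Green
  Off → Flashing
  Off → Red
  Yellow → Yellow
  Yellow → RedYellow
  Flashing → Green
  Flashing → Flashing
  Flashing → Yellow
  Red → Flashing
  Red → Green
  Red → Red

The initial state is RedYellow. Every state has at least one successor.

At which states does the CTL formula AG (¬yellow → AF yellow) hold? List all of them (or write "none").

States satisfying ¬yellow → AF yellow: {RedYellow, Green, Off, Yellow, Flashing}.
States satisfying AG (¬yellow → AF yellow): {RedYellow, Green, Yellow, Flashing}.

{RedYellow, Green, Yellow, Flashing}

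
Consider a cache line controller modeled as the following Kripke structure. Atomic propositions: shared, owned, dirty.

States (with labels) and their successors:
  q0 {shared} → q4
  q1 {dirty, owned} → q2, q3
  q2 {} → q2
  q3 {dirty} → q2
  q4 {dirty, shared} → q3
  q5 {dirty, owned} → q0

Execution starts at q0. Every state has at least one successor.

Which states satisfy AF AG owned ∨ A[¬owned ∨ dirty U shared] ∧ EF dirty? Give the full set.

{q0, q4, q5}

States satisfying AG owned: ∅.
States satisfying AF AG owned: ∅.
States satisfying ¬owned ∨ dirty: {q0, q1, q2, q3, q4, q5}.
States satisfying shared: {q0, q4}.
States satisfying A[¬owned ∨ dirty U shared]: {q0, q4, q5}.
States satisfying dirty: {q1, q3, q4, q5}.
States satisfying EF dirty: {q0, q1, q3, q4, q5}.
States satisfying A[¬owned ∨ dirty U shared] ∧ EF dirty: {q0, q4, q5}.
States satisfying AF AG owned ∨ A[¬owned ∨ dirty U shared] ∧ EF dirty: {q0, q4, q5}.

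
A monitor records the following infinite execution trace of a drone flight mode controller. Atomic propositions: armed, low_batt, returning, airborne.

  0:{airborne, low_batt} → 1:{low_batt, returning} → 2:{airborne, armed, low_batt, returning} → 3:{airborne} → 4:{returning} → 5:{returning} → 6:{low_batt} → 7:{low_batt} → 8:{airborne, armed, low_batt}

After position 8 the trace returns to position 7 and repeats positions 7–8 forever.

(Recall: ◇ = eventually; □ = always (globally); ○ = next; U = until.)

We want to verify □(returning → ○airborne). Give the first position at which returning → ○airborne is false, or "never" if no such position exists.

4

Check returning → ○airborne at each position in order: 0 ✓, 1 ✓, 2 ✓, 3 ✓.
At position 4 the labels are {returning} and the next position 5 has {returning}, so returning → ○airborne is false there. This is the first violation.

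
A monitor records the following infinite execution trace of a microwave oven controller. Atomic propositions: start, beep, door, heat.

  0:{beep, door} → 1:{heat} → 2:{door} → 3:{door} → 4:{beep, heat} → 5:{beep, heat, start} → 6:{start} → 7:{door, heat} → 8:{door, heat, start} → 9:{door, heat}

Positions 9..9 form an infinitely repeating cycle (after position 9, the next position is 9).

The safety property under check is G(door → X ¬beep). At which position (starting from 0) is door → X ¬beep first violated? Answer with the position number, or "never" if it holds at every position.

3

Check door → X ¬beep at each position in order: 0 ✓, 1 ✓, 2 ✓.
At position 3 the labels are {door} and the next position 4 has {beep, heat}, so door → X ¬beep is false there. This is the first violation.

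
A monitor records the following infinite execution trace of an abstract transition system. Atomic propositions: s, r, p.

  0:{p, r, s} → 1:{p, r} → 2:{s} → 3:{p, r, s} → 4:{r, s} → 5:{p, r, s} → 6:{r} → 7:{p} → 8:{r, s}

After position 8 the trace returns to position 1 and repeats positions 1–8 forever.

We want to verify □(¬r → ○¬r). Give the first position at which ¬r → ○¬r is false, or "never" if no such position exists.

Check ¬r → ○¬r at each position in order: 0 ✓, 1 ✓.
At position 2 the labels are {s} and the next position 3 has {p, r, s}, so ¬r → ○¬r is false there. This is the first violation.

2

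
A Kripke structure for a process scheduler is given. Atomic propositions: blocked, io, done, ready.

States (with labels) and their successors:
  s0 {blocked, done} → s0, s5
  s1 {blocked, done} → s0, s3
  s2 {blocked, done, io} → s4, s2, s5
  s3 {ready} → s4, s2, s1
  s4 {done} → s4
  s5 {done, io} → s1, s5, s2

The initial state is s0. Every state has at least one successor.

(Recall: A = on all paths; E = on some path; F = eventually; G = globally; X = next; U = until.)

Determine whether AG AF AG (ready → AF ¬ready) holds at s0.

States satisfying AF AG (ready → AF ¬ready): {s0, s1, s2, s3, s4, s5}.
States satisfying AG AF AG (ready → AF ¬ready): {s0, s1, s2, s3, s4, s5}.
Every state reachable from s0 satisfies AF AG (ready → AF ¬ready).
s0 ∈ Sat(AG AF AG (ready → AF ¬ready)).

Yes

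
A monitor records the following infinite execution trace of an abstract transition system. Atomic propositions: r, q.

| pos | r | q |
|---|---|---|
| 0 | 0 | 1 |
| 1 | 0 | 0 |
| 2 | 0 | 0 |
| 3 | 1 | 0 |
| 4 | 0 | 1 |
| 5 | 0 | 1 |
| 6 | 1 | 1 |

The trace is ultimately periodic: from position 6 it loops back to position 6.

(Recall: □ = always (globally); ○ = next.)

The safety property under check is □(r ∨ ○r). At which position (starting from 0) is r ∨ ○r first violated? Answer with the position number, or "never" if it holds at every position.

0

At position 0 the labels are {q} and the next position 1 has {}, so r ∨ ○r is false there. This is the first violation.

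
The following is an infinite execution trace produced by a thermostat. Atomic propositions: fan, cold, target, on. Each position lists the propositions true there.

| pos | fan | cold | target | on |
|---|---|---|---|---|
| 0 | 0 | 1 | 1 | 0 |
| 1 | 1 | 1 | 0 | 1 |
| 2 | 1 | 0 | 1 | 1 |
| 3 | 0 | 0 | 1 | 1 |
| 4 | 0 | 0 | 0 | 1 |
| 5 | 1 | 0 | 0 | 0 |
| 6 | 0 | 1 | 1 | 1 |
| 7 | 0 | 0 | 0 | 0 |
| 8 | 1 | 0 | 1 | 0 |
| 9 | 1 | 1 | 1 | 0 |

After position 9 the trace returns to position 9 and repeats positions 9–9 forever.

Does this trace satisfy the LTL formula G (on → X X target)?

No

on → X X target must hold at every position from 0 onward. It fails at position 2, so G (on → X X target) is false.
Positions where on holds: 1, 2, 3, 4, 6.
Check X X target at each: 1→ok, 2→fails, 3→fails, 4→ok, 6→ok.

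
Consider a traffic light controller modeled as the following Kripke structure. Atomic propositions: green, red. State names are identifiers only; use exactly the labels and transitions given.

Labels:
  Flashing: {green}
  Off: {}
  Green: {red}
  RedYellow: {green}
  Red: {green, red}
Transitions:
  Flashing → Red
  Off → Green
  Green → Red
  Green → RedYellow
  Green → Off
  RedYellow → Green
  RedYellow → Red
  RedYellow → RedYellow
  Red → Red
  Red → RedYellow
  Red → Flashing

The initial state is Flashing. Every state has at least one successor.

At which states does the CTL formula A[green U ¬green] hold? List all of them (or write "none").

{Off, Green}

States satisfying green: {Flashing, RedYellow, Red}.
States satisfying ¬green: {Off, Green}.
States satisfying A[green U ¬green]: {Off, Green}.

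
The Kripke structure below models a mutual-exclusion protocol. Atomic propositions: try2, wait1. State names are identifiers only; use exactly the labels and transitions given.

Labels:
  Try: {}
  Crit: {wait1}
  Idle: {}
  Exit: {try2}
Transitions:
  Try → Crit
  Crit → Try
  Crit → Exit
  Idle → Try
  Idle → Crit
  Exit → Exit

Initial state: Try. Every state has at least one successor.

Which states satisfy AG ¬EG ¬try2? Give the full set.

{Exit}

States satisfying ¬EG ¬try2: {Exit}.
States satisfying AG ¬EG ¬try2: {Exit}.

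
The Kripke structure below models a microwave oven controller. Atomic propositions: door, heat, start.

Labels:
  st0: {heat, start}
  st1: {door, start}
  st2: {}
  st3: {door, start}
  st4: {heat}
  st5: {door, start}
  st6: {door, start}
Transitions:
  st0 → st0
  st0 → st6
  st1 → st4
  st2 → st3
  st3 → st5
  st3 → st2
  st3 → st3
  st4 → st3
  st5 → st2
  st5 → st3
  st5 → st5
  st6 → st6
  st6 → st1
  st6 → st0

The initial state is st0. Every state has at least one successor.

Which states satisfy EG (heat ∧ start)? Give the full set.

States satisfying heat ∧ start: {st0}.
States satisfying EG (heat ∧ start): {st0}.

{st0}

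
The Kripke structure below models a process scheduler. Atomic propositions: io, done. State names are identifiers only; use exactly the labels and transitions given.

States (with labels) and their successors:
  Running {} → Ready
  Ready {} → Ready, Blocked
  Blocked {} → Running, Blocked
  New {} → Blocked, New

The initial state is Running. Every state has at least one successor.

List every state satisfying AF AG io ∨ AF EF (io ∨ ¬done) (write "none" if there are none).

States satisfying AG io: ∅.
States satisfying AF AG io: ∅.
States satisfying EF (io ∨ ¬done): {Running, Ready, Blocked, New}.
States satisfying AF EF (io ∨ ¬done): {Running, Ready, Blocked, New}.
States satisfying AF AG io ∨ AF EF (io ∨ ¬done): {Running, Ready, Blocked, New}.

{Running, Ready, Blocked, New}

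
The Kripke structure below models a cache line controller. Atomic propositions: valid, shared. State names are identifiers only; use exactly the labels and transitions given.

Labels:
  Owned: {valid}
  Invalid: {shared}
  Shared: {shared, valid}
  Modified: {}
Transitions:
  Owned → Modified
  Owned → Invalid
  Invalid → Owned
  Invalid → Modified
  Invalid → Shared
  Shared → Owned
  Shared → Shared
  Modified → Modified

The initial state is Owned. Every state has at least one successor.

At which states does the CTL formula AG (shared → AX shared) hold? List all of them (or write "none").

States satisfying shared → AX shared: {Owned, Modified}.
States satisfying AG (shared → AX shared): {Modified}.

{Modified}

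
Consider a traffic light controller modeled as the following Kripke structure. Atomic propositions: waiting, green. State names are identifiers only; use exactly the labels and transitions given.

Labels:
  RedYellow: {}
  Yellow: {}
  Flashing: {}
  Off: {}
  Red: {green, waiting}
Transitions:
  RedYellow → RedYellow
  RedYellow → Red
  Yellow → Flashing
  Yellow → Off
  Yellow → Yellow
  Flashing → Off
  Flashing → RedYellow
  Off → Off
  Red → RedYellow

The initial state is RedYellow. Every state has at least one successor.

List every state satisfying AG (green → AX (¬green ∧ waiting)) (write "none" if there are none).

States satisfying green → AX (¬green ∧ waiting): {RedYellow, Yellow, Flashing, Off}.
States satisfying AG (green → AX (¬green ∧ waiting)): {Off}.

{Off}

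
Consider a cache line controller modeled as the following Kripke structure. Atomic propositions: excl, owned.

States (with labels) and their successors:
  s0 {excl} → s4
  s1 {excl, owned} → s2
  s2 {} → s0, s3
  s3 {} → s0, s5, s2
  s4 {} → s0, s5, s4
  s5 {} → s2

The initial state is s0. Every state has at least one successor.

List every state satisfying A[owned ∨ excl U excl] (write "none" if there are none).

{s0, s1}

States satisfying owned ∨ excl: {s0, s1}.
States satisfying excl: {s0, s1}.
States satisfying A[owned ∨ excl U excl]: {s0, s1}.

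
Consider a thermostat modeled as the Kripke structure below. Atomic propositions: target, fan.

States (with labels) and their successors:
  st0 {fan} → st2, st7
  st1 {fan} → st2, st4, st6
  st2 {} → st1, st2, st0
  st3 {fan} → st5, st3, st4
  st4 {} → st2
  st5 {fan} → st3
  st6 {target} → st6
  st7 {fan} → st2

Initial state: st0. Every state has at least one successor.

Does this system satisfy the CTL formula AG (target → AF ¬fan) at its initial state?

Holds

States satisfying target → AF ¬fan: {st0, st1, st2, st3, st4, st5, st6, st7}.
States satisfying AG (target → AF ¬fan): {st0, st1, st2, st3, st4, st5, st6, st7}.
Every state reachable from st0 satisfies target → AF ¬fan.
st0 ∈ Sat(AG (target → AF ¬fan)).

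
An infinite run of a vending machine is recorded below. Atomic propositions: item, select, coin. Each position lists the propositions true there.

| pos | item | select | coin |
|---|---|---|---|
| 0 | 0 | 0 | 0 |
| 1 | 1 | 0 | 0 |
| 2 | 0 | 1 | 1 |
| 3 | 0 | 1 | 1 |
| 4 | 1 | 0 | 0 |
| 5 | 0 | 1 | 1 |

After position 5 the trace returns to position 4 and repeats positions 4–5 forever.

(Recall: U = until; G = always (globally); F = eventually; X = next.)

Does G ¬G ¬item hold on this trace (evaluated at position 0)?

Yes

¬G ¬item holds at every position 0..5, and those are all positions ever visited, so G ¬G ¬item holds.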